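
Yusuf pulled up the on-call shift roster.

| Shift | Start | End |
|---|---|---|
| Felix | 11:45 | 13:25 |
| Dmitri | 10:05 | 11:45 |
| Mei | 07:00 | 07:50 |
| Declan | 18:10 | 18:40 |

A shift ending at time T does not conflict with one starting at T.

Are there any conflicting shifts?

Sorted by start: Mei, Dmitri, Felix, Declan.
Dmitri starts after Mei ends, so Mei has no further overlaps.
Felix starts exactly when Dmitri ends (back-to-back, no overlap), so Dmitri has no further overlaps.
Declan starts after Felix ends.
Every pair is clear; the schedule has no overlaps.

No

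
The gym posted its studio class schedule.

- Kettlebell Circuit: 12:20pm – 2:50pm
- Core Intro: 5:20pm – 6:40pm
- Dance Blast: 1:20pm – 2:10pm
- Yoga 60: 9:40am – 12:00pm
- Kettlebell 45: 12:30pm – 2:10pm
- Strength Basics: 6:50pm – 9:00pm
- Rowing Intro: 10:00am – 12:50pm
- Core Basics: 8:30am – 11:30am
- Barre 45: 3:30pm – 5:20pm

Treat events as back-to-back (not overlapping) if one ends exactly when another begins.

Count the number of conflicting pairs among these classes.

8

Check each pair: they overlap iff neither finishes before the other starts.
Sorted by start: Core Basics, Yoga 60, Rowing Intro, Kettlebell Circuit, Kettlebell 45, Dance Blast, Barre 45, Core Intro, Strength Basics.
Yoga 60 starts before Core Basics ends → Core Basics and Yoga 60 overlap.
Rowing Intro starts before Core Basics ends → Core Basics and Rowing Intro overlap.
Kettlebell Circuit starts after Core Basics ends, so nothing later overlaps Core Basics either.
Rowing Intro starts before Yoga 60 ends → Yoga 60 and Rowing Intro overlap.
Kettlebell Circuit starts after Yoga 60 ends, so nothing later overlaps Yoga 60 either.
Kettlebell Circuit starts before Rowing Intro ends → Rowing Intro and Kettlebell Circuit overlap.
Kettlebell 45 starts before Rowing Intro ends → Rowing Intro and Kettlebell 45 overlap.
Dance Blast starts after Rowing Intro ends, so nothing later overlaps Rowing Intro either.
Kettlebell 45 starts before Kettlebell Circuit ends → Kettlebell Circuit and Kettlebell 45 overlap.
Dance Blast starts before Kettlebell Circuit ends → Kettlebell Circuit and Dance Blast overlap.
Barre 45 starts after Kettlebell Circuit ends, so nothing later overlaps Kettlebell Circuit either.
Dance Blast starts before Kettlebell 45 ends → Kettlebell 45 and Dance Blast overlap.
Barre 45 starts after Kettlebell 45 ends, so nothing later overlaps Kettlebell 45 either.
Barre 45 starts after Dance Blast ends, so nothing later overlaps Dance Blast either.
Core Intro starts exactly when Barre 45 ends (back-to-back, no overlap), so nothing later overlaps Barre 45 either.
Strength Basics starts after Core Intro ends.
Overlapping pairs: Core Basics & Rowing Intro, Core Basics & Yoga 60, Dance Blast & Kettlebell 45, Dance Blast & Kettlebell Circuit, Kettlebell 45 & Kettlebell Circuit, Kettlebell 45 & Rowing Intro, Kettlebell Circuit & Rowing Intro, Rowing Intro & Yoga 60 — 8 in total.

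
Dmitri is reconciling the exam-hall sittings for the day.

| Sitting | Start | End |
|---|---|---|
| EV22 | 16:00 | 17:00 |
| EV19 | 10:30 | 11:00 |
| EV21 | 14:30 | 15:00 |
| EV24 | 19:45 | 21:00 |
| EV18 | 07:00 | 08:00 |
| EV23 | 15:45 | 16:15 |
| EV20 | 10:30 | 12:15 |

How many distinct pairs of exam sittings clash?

2

Sorted by start: EV18, EV19, EV20, EV21, EV23, EV22, EV24.
EV19 starts after EV18 ends, so nothing later overlaps EV18 either.
EV20 starts before EV19 ends → EV19 and EV20 overlap.
EV21 starts after EV19 ends, so nothing later overlaps EV19 either.
EV21 starts after EV20 ends, so nothing later overlaps EV20 either.
EV23 starts after EV21 ends, so nothing later overlaps EV21 either.
EV22 starts before EV23 ends → EV23 and EV22 overlap.
EV24 starts after EV23 ends.
EV24 starts after EV22 ends.
Overlapping pairs: EV19 & EV20, EV22 & EV23 — 2 in total.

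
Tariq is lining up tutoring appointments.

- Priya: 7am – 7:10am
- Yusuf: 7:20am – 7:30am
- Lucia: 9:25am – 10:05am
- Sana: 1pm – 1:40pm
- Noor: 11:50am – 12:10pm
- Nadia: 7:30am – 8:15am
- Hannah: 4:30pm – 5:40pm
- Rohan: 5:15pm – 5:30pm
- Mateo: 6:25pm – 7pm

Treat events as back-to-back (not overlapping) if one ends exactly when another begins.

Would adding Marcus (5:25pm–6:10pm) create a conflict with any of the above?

Priya: ends 7:10am at or before Marcus starts 5:25pm → clear.
Yusuf: ends 7:30am at or before Marcus starts 5:25pm → clear.
Nadia: ends 8:15am at or before Marcus starts 5:25pm → clear.
Lucia: ends 10:05am at or before Marcus starts 5:25pm → clear.
Noor: ends 12:10pm at or before Marcus starts 5:25pm → clear.
Sana: ends 1:40pm at or before Marcus starts 5:25pm → clear.
Hannah: starts 4:30pm before Marcus ends 6:10pm, and ends 5:40pm after Marcus starts 5:25pm → overlap.
Rohan: starts 5:15pm before Marcus ends 6:10pm, and ends 5:30pm after Marcus starts 5:25pm → overlap.
Mateo: starts 6:25pm at or after Marcus ends 6:10pm → clear.
Marcus overlaps Hannah, Rohan.

Yes — it overlaps Hannah, Rohan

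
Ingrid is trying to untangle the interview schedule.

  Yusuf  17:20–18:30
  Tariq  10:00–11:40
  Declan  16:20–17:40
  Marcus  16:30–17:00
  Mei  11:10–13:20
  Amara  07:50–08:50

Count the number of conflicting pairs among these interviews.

Check each pair: they overlap iff neither finishes before the other starts.
Sorted by start: Amara, Tariq, Mei, Declan, Marcus, Yusuf.
Tariq starts after Amara ends — done with Amara.
Mei starts before Tariq ends → Tariq and Mei overlap.
Declan starts after Tariq ends — done with Tariq.
Declan starts after Mei ends — done with Mei.
Marcus starts before Declan ends → Declan and Marcus overlap.
Yusuf starts before Declan ends → Declan and Yusuf overlap.
Yusuf starts after Marcus ends.
Overlapping pairs: Declan & Marcus, Declan & Yusuf, Mei & Tariq — 3 in total.

3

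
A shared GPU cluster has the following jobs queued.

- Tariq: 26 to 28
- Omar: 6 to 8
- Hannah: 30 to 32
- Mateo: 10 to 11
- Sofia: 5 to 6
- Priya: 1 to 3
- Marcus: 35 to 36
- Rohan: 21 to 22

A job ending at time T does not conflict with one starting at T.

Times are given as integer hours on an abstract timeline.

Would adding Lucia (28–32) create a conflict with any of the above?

Yes — it overlaps Hannah

Priya: ends 3 at or before Lucia starts 28 → clear.
Sofia: ends 6 at or before Lucia starts 28 → clear.
Omar: ends 8 at or before Lucia starts 28 → clear.
Mateo: ends 11 at or before Lucia starts 28 → clear.
Rohan: ends 22 at or before Lucia starts 28 → clear.
Tariq: ends 28 at or before Lucia starts 28 → clear.
Hannah: starts 30 before Lucia ends 32, and ends 32 after Lucia starts 28 → overlap.
Marcus: starts 35 at or after Lucia ends 32 → clear.
Lucia overlaps Hannah.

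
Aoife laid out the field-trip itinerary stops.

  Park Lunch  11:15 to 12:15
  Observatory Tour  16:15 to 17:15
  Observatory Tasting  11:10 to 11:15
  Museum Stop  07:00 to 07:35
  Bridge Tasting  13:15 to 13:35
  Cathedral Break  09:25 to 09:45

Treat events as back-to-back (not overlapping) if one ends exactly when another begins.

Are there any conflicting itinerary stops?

No

Check each pair: they overlap iff neither finishes before the other starts.
Sorted by start: Museum Stop, Cathedral Break, Observatory Tasting, Park Lunch, Bridge Tasting, Observatory Tour.
Cathedral Break starts after Museum Stop ends; Museum Stop is clear from here.
Observatory Tasting starts after Cathedral Break ends; Cathedral Break is clear from here.
Park Lunch starts exactly when Observatory Tasting ends (back-to-back, no overlap); Observatory Tasting is clear from here.
Bridge Tasting starts after Park Lunch ends; Park Lunch is clear from here.
Observatory Tour starts after Bridge Tasting ends.
Every pair is clear; the schedule has no overlaps.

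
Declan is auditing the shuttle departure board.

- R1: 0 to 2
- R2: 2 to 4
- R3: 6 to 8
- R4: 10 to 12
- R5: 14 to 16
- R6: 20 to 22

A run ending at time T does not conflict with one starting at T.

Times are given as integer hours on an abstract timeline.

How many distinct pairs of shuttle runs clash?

Sorted by start: R1, R2, R3, R4, R5, R6.
R2 starts exactly when R1 ends (back-to-back, no overlap), so nothing later overlaps R1 either.
R3 starts after R2 ends, so nothing later overlaps R2 either.
R4 starts after R3 ends, so nothing later overlaps R3 either.
R5 starts after R4 ends, so nothing later overlaps R4 either.
R6 starts after R5 ends.
No pair overlaps.

0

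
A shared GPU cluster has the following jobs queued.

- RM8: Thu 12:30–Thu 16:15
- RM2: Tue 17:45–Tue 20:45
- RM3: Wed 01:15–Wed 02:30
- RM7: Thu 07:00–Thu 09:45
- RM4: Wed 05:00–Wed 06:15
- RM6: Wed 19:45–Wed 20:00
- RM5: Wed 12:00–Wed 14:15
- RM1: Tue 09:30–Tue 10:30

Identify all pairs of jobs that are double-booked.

none

Two intervals overlap when each starts before the other ends.
Sorted by start: RM1, RM2, RM3, RM4, RM5, RM6, RM7, RM8.
RM2 starts after RM1 ends, so RM1 has no further overlaps.
RM3 starts after RM2 ends, so RM2 has no further overlaps.
RM4 starts after RM3 ends, so RM3 has no further overlaps.
RM5 starts after RM4 ends, so RM4 has no further overlaps.
RM6 starts after RM5 ends, so RM5 has no further overlaps.
RM7 starts after RM6 ends, so RM6 has no further overlaps.
RM8 starts after RM7 ends.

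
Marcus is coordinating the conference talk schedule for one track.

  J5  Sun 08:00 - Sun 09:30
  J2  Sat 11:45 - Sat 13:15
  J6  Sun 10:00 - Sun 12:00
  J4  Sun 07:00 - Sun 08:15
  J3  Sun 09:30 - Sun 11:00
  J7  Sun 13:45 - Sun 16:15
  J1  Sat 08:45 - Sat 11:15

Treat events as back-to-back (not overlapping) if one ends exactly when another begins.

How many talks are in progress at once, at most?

Walk through starts and ends in time order (an end at T is processed before a start at T):
Sat 08:45 start J1 → 1
Sat 11:15 end J1 → 0
Sat 11:45 start J2 → 1
Sat 13:15 end J2 → 0
Sun 07:00 start J4 → 1
Sun 08:00 start J5 → 2
Sun 08:15 end J4 → 1
Sun 09:30 end J5 → 0
Sun 09:30 start J3 → 1
Sun 10:00 start J6 → 2
Sun 11:00 end J3 → 1
Sun 12:00 end J6 → 0
Sun 13:45 start J7 → 1
Sun 16:15 end J7 → 0
Peak is 2, at Sun 08:00 (J4, J5).

2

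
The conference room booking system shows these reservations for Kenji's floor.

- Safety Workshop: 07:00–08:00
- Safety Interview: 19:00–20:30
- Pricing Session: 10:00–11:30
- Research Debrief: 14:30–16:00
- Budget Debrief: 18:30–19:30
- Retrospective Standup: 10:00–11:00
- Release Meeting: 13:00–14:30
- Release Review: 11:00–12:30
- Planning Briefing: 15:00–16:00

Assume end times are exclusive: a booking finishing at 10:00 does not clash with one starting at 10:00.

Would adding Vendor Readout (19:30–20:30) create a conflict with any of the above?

Yes — it overlaps Safety Interview

Safety Workshop: ends 08:00 at or before Vendor Readout starts 19:30 → clear.
Retrospective Standup: ends 11:00 at or before Vendor Readout starts 19:30 → clear.
Pricing Session: ends 11:30 at or before Vendor Readout starts 19:30 → clear.
Release Review: ends 12:30 at or before Vendor Readout starts 19:30 → clear.
Release Meeting: ends 14:30 at or before Vendor Readout starts 19:30 → clear.
Research Debrief: ends 16:00 at or before Vendor Readout starts 19:30 → clear.
Planning Briefing: ends 16:00 at or before Vendor Readout starts 19:30 → clear.
Budget Debrief: ends 19:30 at or before Vendor Readout starts 19:30 → clear.
Safety Interview: starts 19:00 before Vendor Readout ends 20:30, and ends 20:30 after Vendor Readout starts 19:30 → overlap.
Vendor Readout overlaps Safety Interview.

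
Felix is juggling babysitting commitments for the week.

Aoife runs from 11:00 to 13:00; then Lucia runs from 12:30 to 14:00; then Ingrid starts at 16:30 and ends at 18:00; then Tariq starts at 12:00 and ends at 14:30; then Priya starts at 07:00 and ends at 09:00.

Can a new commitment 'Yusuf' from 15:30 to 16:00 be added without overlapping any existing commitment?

Yes — the slot is free

Priya: ends 09:00 at or before Yusuf starts 15:30 → clear.
Aoife: ends 13:00 at or before Yusuf starts 15:30 → clear.
Tariq: ends 14:30 at or before Yusuf starts 15:30 → clear.
Lucia: ends 14:00 at or before Yusuf starts 15:30 → clear.
Ingrid: starts 16:30 at or after Yusuf ends 16:00 → clear.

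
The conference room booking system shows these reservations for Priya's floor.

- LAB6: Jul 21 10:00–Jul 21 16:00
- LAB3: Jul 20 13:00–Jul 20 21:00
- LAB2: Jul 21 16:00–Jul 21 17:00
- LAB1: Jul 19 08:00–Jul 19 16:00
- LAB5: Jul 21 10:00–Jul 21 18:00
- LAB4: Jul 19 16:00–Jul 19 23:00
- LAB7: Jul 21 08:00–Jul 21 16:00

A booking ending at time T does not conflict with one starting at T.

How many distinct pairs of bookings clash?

4

Sorted by start: LAB1, LAB4, LAB3, LAB7, LAB5, LAB6, LAB2.
LAB4 starts exactly when LAB1 ends (back-to-back, no overlap), so LAB1 has no further overlaps.
LAB3 starts after LAB4 ends, so LAB4 has no further overlaps.
LAB7 starts after LAB3 ends, so LAB3 has no further overlaps.
LAB5 starts before LAB7 ends → LAB7 and LAB5 overlap.
LAB6 starts before LAB7 ends → LAB7 and LAB6 overlap.
LAB2 starts exactly when LAB7 ends (back-to-back, no overlap).
LAB6 starts before LAB5 ends → LAB5 and LAB6 overlap.
LAB2 starts before LAB5 ends → LAB5 and LAB2 overlap.
LAB2 starts exactly when LAB6 ends (back-to-back, no overlap).
Overlapping pairs: LAB2 & LAB5, LAB5 & LAB6, LAB5 & LAB7, LAB6 & LAB7 — 4 in total.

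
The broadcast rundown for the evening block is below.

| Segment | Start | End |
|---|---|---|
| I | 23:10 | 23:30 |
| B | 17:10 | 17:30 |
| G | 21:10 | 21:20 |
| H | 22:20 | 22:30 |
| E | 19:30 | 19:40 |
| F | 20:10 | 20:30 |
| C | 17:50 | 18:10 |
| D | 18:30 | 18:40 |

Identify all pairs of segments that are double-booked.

no overlapping pairs

Sorted by start: B, C, D, E, F, G, H, I.
C starts after B ends; B is clear from here.
D starts after C ends; C is clear from here.
E starts after D ends; D is clear from here.
F starts after E ends; E is clear from here.
G starts after F ends; F is clear from here.
H starts after G ends; G is clear from here.
I starts after H ends.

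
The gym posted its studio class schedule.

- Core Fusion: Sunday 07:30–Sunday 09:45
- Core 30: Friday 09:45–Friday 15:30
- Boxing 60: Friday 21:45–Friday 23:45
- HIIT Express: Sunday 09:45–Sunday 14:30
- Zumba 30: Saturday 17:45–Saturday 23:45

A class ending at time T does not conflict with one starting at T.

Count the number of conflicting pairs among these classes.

Sorted by start: Core 30, Boxing 60, Zumba 30, Core Fusion, HIIT Express.
Boxing 60 starts after Core 30 ends, so Core 30 has no further overlaps.
Zumba 30 starts after Boxing 60 ends, so Boxing 60 has no further overlaps.
Core Fusion starts after Zumba 30 ends, so Zumba 30 has no further overlaps.
HIIT Express starts exactly when Core Fusion ends (back-to-back, no overlap).
No pair overlaps.

0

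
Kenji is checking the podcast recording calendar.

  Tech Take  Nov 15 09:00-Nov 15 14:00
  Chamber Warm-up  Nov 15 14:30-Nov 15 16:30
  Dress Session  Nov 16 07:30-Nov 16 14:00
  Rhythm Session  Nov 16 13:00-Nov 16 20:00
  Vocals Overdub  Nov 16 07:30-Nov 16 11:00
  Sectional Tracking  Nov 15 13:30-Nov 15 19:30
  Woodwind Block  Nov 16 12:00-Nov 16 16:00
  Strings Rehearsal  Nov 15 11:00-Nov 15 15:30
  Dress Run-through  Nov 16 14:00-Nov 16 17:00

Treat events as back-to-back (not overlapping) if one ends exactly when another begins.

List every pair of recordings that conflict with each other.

Chamber Warm-up & Sectional Tracking, Chamber Warm-up & Strings Rehearsal, Dress Run-through & Rhythm Session, Dress Run-through & Woodwind Block, Dress Session & Rhythm Session, Dress Session & Vocals Overdub, Dress Session & Woodwind Block, Rhythm Session & Woodwind Block, Sectional Tracking & Strings Rehearsal, Sectional Tracking & Tech Take, Strings Rehearsal & Tech Take

Sorted by start: Tech Take, Strings Rehearsal, Sectional Tracking, Chamber Warm-up, Dress Session, Vocals Overdub, Woodwind Block, Rhythm Session, Dress Run-through.
Strings Rehearsal starts before Tech Take ends → Tech Take and Strings Rehearsal overlap.
Sectional Tracking starts before Tech Take ends → Tech Take and Sectional Tracking overlap.
Chamber Warm-up starts after Tech Take ends — done with Tech Take.
Sectional Tracking starts before Strings Rehearsal ends → Strings Rehearsal and Sectional Tracking overlap.
Chamber Warm-up starts before Strings Rehearsal ends → Strings Rehearsal and Chamber Warm-up overlap.
Dress Session starts after Strings Rehearsal ends — done with Strings Rehearsal.
Chamber Warm-up starts before Sectional Tracking ends → Sectional Tracking and Chamber Warm-up overlap.
Dress Session starts after Sectional Tracking ends — done with Sectional Tracking.
Dress Session starts after Chamber Warm-up ends — done with Chamber Warm-up.
Vocals Overdub starts before Dress Session ends → Dress Session and Vocals Overdub overlap.
Woodwind Block starts before Dress Session ends → Dress Session and Woodwind Block overlap.
Rhythm Session starts before Dress Session ends → Dress Session and Rhythm Session overlap.
Dress Run-through starts exactly when Dress Session ends (back-to-back, no overlap).
Woodwind Block starts after Vocals Overdub ends — done with Vocals Overdub.
Rhythm Session starts before Woodwind Block ends → Woodwind Block and Rhythm Session overlap.
Dress Run-through starts before Woodwind Block ends → Woodwind Block and Dress Run-through overlap.
Dress Run-through starts before Rhythm Session ends → Rhythm Session and Dress Run-through overlap.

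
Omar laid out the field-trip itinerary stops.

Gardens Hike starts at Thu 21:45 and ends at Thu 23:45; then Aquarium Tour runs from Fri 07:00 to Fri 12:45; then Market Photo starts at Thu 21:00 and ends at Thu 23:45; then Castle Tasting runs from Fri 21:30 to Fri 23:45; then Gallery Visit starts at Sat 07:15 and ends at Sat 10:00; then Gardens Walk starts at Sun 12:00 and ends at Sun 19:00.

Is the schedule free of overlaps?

No

Check each pair: they overlap iff neither finishes before the other starts.
Sorted by start: Market Photo, Gardens Hike, Aquarium Tour, Castle Tasting, Gallery Visit, Gardens Walk.
Gardens Hike starts before Market Photo ends → Market Photo and Gardens Hike overlap.
That's a conflict, so the schedule is not conflict-free.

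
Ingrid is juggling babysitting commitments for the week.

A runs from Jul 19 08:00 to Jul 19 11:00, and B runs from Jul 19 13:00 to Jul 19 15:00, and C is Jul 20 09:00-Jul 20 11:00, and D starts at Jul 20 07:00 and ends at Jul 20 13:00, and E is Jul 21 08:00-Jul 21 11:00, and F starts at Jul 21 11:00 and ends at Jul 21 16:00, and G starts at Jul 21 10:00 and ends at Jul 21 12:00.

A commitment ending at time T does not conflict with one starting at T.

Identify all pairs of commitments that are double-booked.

Sorted by start: A, B, D, C, E, G, F.
B starts after A ends — done with A.
D starts after B ends — done with B.
C starts before D ends → D and C overlap.
E starts after D ends — done with D.
E starts after C ends — done with C.
G starts before E ends → E and G overlap.
F starts exactly when E ends (back-to-back, no overlap).
F starts before G ends → G and F overlap.

C & D, E & G, F & G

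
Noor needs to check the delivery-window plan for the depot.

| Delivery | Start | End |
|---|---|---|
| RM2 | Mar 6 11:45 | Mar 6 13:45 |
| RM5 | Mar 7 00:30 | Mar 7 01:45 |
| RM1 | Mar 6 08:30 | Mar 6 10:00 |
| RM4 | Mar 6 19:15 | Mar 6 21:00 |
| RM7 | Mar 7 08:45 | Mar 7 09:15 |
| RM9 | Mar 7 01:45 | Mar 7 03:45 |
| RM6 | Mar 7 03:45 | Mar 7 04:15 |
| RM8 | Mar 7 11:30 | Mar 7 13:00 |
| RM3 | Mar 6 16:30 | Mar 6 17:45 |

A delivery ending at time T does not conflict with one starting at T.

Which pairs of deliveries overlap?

none

Two intervals overlap when each starts before the other ends.
Sorted by start: RM1, RM2, RM3, RM4, RM5, RM9, RM6, RM7, RM8.
RM2 starts after RM1 ends, so RM1 has no further overlaps.
RM3 starts after RM2 ends, so RM2 has no further overlaps.
RM4 starts after RM3 ends, so RM3 has no further overlaps.
RM5 starts after RM4 ends, so RM4 has no further overlaps.
RM9 starts exactly when RM5 ends (back-to-back, no overlap), so RM5 has no further overlaps.
RM6 starts exactly when RM9 ends (back-to-back, no overlap), so RM9 has no further overlaps.
RM7 starts after RM6 ends, so RM6 has no further overlaps.
RM8 starts after RM7 ends.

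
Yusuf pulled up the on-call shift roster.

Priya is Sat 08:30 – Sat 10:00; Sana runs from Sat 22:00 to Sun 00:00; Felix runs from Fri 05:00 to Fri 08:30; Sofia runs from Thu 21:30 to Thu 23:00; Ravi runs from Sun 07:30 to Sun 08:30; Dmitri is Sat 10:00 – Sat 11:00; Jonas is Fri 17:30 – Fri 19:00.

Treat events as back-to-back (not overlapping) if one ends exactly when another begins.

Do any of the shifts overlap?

No

Check each pair: they overlap iff neither finishes before the other starts.
Sorted by start: Sofia, Felix, Jonas, Priya, Dmitri, Sana, Ravi.
Felix starts after Sofia ends — done with Sofia.
Jonas starts after Felix ends — done with Felix.
Priya starts after Jonas ends — done with Jonas.
Dmitri starts exactly when Priya ends (back-to-back, no overlap) — done with Priya.
Sana starts after Dmitri ends — done with Dmitri.
Ravi starts after Sana ends.
Every pair is clear; the schedule has no overlaps.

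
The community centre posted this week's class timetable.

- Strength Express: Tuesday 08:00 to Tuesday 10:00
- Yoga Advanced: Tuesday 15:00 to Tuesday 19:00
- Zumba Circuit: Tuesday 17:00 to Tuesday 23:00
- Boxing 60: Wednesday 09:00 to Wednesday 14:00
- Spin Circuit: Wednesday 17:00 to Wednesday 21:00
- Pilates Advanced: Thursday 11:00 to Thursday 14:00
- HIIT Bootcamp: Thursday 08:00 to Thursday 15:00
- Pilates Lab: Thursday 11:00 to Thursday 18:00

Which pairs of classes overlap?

HIIT Bootcamp & Pilates Advanced, HIIT Bootcamp & Pilates Lab, Pilates Advanced & Pilates Lab, Yoga Advanced & Zumba Circuit

Sorted by start: Strength Express, Yoga Advanced, Zumba Circuit, Boxing 60, Spin Circuit, HIIT Bootcamp, Pilates Advanced, Pilates Lab.
Yoga Advanced starts after Strength Express ends, so nothing later overlaps Strength Express either.
Zumba Circuit starts before Yoga Advanced ends → Yoga Advanced and Zumba Circuit overlap.
Boxing 60 starts after Yoga Advanced ends, so nothing later overlaps Yoga Advanced either.
Boxing 60 starts after Zumba Circuit ends, so nothing later overlaps Zumba Circuit either.
Spin Circuit starts after Boxing 60 ends, so nothing later overlaps Boxing 60 either.
HIIT Bootcamp starts after Spin Circuit ends, so nothing later overlaps Spin Circuit either.
Pilates Advanced starts before HIIT Bootcamp ends → HIIT Bootcamp and Pilates Advanced overlap.
Pilates Lab starts before HIIT Bootcamp ends → HIIT Bootcamp and Pilates Lab overlap.
Pilates Lab starts before Pilates Advanced ends → Pilates Advanced and Pilates Lab overlap.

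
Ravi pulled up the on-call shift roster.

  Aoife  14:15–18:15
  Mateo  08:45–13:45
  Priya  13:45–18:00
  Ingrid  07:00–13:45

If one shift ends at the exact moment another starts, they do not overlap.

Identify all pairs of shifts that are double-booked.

Aoife & Priya, Ingrid & Mateo

Sorted by start: Ingrid, Mateo, Priya, Aoife.
Mateo starts before Ingrid ends → Ingrid and Mateo overlap.
Priya starts exactly when Ingrid ends (back-to-back, no overlap); Ingrid is clear from here.
Priya starts exactly when Mateo ends (back-to-back, no overlap); Mateo is clear from here.
Aoife starts before Priya ends → Priya and Aoife overlap.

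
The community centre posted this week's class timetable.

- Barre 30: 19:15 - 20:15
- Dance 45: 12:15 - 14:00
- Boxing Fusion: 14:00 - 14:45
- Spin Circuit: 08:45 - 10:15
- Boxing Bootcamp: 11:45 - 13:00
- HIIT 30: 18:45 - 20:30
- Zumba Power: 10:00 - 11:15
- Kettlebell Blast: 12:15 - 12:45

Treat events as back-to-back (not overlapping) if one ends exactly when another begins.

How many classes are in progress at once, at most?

Sweep the timeline, counting +1 at each start and −1 at each end (ends before starts at a tie):
08:45 start Spin Circuit → 1
10:00 start Zumba Power → 2
10:15 end Spin Circuit → 1
11:15 end Zumba Power → 0
11:45 start Boxing Bootcamp → 1
12:15 start Dance 45 → 2
12:15 start Kettlebell Blast → 3
12:45 end Kettlebell Blast → 2
13:00 end Boxing Bootcamp → 1
14:00 end Dance 45 → 0
14:00 start Boxing Fusion → 1
14:45 end Boxing Fusion → 0
18:45 start HIIT 30 → 1
19:15 start Barre 30 → 2
20:15 end Barre 30 → 1
20:30 end HIIT 30 → 0
Peak is 3, at 12:15 (Boxing Bootcamp, Dance 45, Kettlebell Blast).

3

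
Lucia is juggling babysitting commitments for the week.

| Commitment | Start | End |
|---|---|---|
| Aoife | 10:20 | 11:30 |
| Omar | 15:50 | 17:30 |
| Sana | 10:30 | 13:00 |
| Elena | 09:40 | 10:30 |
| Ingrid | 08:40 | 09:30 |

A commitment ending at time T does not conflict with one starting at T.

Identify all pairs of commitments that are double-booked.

Aoife & Elena, Aoife & Sana

Sorted by start: Ingrid, Elena, Aoife, Sana, Omar.
Elena starts after Ingrid ends; Ingrid is clear from here.
Aoife starts before Elena ends → Elena and Aoife overlap.
Sana starts exactly when Elena ends (back-to-back, no overlap); Elena is clear from here.
Sana starts before Aoife ends → Aoife and Sana overlap.
Omar starts after Aoife ends.
Omar starts after Sana ends.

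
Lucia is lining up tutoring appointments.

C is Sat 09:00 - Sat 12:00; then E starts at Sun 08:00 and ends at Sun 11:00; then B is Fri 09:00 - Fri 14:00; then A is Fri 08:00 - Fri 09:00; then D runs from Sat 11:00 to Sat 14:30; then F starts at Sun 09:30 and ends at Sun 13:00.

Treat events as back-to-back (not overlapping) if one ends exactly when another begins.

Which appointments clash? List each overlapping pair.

Sorted by start: A, B, C, D, E, F.
B starts exactly when A ends (back-to-back, no overlap), so A has no further overlaps.
C starts after B ends, so B has no further overlaps.
D starts before C ends → C and D overlap.
E starts after C ends, so C has no further overlaps.
E starts after D ends, so D has no further overlaps.
F starts before E ends → E and F overlap.

C & D, E & F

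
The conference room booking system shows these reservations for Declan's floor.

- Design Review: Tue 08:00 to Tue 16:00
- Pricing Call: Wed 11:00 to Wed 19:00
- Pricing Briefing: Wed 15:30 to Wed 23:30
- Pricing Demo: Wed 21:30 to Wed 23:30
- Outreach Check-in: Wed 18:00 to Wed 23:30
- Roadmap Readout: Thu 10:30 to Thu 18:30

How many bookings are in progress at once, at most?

3

Sweep the timeline, counting +1 at each start and −1 at each end (ends before starts at a tie):
Tue 08:00 start Design Review → 1
Tue 16:00 end Design Review → 0
Wed 11:00 start Pricing Call → 1
Wed 15:30 start Pricing Briefing → 2
Wed 18:00 start Outreach Check-in → 3
Wed 19:00 end Pricing Call → 2
Wed 21:30 start Pricing Demo → 3
Wed 23:30 end Outreach Check-in → 2
Wed 23:30 end Pricing Briefing → 1
Wed 23:30 end Pricing Demo → 0
Thu 10:30 start Roadmap Readout → 1
Thu 18:30 end Roadmap Readout → 0
Peak is 3, at Wed 18:00 (Outreach Check-in, Pricing Briefing, Pricing Call).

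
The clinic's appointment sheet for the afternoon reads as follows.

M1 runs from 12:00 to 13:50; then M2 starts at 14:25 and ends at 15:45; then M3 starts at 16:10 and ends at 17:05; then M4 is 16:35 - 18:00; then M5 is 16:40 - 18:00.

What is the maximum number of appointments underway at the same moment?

Walk through starts and ends in time order (an end at T is processed before a start at T):
12:00 start M1 → 1
13:50 end M1 → 0
14:25 start M2 → 1
15:45 end M2 → 0
16:10 start M3 → 1
16:35 start M4 → 2
16:40 start M5 → 3
17:05 end M3 → 2
18:00 end M4 → 1
18:00 end M5 → 0
Peak is 3, at 16:40 (M3, M4, M5).

3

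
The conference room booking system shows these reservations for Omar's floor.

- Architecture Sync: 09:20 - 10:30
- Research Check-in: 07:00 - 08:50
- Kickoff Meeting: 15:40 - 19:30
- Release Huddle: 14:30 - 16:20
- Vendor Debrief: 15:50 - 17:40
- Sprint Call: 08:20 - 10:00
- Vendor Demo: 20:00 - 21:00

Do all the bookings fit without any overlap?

Two intervals overlap when each starts before the other ends.
Sorted by start: Research Check-in, Sprint Call, Architecture Sync, Release Huddle, Kickoff Meeting, Vendor Debrief, Vendor Demo.
Sprint Call starts before Research Check-in ends → Research Check-in and Sprint Call overlap.
That's a conflict, so the schedule is not conflict-free.

No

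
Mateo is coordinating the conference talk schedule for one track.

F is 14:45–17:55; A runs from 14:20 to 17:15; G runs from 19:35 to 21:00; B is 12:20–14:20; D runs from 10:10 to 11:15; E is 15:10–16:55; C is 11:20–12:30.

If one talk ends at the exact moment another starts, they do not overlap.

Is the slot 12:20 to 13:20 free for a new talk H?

D: ends 11:15 at or before H starts 12:20 → clear.
C: starts 11:20 before H ends 13:20, and ends 12:30 after H starts 12:20 → overlap.
B: starts 12:20 before H ends 13:20, and ends 14:20 after H starts 12:20 → overlap.
A: starts 14:20 at or after H ends 13:20 → clear.
F: starts 14:45 at or after H ends 13:20 → clear.
E: starts 15:10 at or after H ends 13:20 → clear.
G: starts 19:35 at or after H ends 13:20 → clear.
H overlaps B, C.

No — it overlaps B, C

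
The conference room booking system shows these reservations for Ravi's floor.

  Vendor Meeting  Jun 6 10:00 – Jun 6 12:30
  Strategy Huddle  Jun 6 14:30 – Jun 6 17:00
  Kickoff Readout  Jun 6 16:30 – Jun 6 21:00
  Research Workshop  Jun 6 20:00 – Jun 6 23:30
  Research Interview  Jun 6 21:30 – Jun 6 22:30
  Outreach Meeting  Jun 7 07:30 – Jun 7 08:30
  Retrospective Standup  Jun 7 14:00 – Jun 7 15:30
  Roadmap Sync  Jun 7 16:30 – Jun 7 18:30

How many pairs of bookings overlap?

Sorted by start: Vendor Meeting, Strategy Huddle, Kickoff Readout, Research Workshop, Research Interview, Outreach Meeting, Retrospective Standup, Roadmap Sync.
Strategy Huddle starts after Vendor Meeting ends, so Vendor Meeting has no further overlaps.
Kickoff Readout starts before Strategy Huddle ends → Strategy Huddle and Kickoff Readout overlap.
Research Workshop starts after Strategy Huddle ends, so Strategy Huddle has no further overlaps.
Research Workshop starts before Kickoff Readout ends → Kickoff Readout and Research Workshop overlap.
Research Interview starts after Kickoff Readout ends, so Kickoff Readout has no further overlaps.
Research Interview starts before Research Workshop ends → Research Workshop and Research Interview overlap.
Outreach Meeting starts after Research Workshop ends, so Research Workshop has no further overlaps.
Outreach Meeting starts after Research Interview ends, so Research Interview has no further overlaps.
Retrospective Standup starts after Outreach Meeting ends, so Outreach Meeting has no further overlaps.
Roadmap Sync starts after Retrospective Standup ends.
Overlapping pairs: Kickoff Readout & Research Workshop, Kickoff Readout & Strategy Huddle, Research Interview & Research Workshop — 3 in total.

3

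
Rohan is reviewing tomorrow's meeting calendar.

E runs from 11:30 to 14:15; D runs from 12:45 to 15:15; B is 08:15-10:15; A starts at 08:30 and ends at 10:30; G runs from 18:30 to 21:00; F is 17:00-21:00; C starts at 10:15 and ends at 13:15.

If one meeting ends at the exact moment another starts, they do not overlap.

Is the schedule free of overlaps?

No

Two intervals overlap when each starts before the other ends.
Sorted by start: B, A, C, E, D, F, G.
A starts before B ends → B and A overlap.
That's a conflict, so the schedule is not conflict-free.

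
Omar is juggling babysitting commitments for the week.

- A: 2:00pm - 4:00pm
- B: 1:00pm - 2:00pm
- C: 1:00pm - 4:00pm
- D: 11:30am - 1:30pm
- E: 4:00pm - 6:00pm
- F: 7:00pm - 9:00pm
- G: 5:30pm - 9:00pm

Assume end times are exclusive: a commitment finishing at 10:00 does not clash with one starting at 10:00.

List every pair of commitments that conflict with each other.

Sorted by start: D, B, C, A, E, G, F.
B starts before D ends → D and B overlap.
C starts before D ends → D and C overlap.
A starts after D ends — done with D.
C starts before B ends → B and C overlap.
A starts exactly when B ends (back-to-back, no overlap) — done with B.
A starts before C ends → C and A overlap.
E starts exactly when C ends (back-to-back, no overlap) — done with C.
E starts exactly when A ends (back-to-back, no overlap) — done with A.
G starts before E ends → E and G overlap.
F starts after E ends.
F starts before G ends → G and F overlap.

A & C, B & C, B & D, C & D, E & G, F & G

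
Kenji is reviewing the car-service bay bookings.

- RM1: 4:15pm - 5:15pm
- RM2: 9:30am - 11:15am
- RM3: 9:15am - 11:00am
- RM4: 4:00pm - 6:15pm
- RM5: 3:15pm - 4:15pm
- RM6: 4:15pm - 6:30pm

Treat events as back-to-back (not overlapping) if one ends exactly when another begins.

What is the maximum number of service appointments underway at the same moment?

3

Walk through starts and ends in time order (an end at T is processed before a start at T):
9:15am start RM3 → 1
9:30am start RM2 → 2
11:00am end RM3 → 1
11:15am end RM2 → 0
3:15pm start RM5 → 1
4:00pm start RM4 → 2
4:15pm end RM5 → 1
4:15pm start RM1 → 2
4:15pm start RM6 → 3
5:15pm end RM1 → 2
6:15pm end RM4 → 1
6:30pm end RM6 → 0
Peak is 3, at 4:15pm (RM1, RM4, RM6).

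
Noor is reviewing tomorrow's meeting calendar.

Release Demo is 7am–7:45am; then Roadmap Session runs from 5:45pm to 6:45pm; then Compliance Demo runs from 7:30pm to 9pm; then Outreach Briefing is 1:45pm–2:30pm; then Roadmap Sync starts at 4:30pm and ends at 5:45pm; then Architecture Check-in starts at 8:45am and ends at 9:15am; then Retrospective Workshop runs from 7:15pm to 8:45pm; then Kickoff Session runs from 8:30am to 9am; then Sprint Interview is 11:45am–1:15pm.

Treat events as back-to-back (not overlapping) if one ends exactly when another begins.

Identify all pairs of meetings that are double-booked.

Sorted by start: Release Demo, Kickoff Session, Architecture Check-in, Sprint Interview, Outreach Briefing, Roadmap Sync, Roadmap Session, Retrospective Workshop, Compliance Demo.
Kickoff Session starts after Release Demo ends — done with Release Demo.
Architecture Check-in starts before Kickoff Session ends → Kickoff Session and Architecture Check-in overlap.
Sprint Interview starts after Kickoff Session ends — done with Kickoff Session.
Sprint Interview starts after Architecture Check-in ends — done with Architecture Check-in.
Outreach Briefing starts after Sprint Interview ends — done with Sprint Interview.
Roadmap Sync starts after Outreach Briefing ends — done with Outreach Briefing.
Roadmap Session starts exactly when Roadmap Sync ends (back-to-back, no overlap) — done with Roadmap Sync.
Retrospective Workshop starts after Roadmap Session ends — done with Roadmap Session.
Compliance Demo starts before Retrospective Workshop ends → Retrospective Workshop and Compliance Demo overlap.

Architecture Check-in & Kickoff Session, Compliance Demo & Retrospective Workshop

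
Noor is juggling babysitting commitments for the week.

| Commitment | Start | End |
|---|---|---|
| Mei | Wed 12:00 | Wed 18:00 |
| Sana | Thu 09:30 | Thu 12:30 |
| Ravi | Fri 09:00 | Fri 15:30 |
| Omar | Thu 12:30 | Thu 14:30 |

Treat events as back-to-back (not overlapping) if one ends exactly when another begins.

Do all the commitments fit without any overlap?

Yes

Two intervals overlap when each starts before the other ends.
Sorted by start: Mei, Sana, Omar, Ravi.
Sana starts after Mei ends — done with Mei.
Omar starts exactly when Sana ends (back-to-back, no overlap) — done with Sana.
Ravi starts after Omar ends.
Every pair is clear; the schedule has no overlaps.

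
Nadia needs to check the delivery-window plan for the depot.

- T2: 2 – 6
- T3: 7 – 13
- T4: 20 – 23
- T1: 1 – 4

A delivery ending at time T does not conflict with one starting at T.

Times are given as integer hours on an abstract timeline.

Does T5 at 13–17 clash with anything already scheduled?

T1: ends 4 at or before T5 starts 13 → clear.
T2: ends 6 at or before T5 starts 13 → clear.
T3: ends 13 at or before T5 starts 13 → clear.
T4: starts 20 at or after T5 ends 17 → clear.

No — it doesn't clash with anything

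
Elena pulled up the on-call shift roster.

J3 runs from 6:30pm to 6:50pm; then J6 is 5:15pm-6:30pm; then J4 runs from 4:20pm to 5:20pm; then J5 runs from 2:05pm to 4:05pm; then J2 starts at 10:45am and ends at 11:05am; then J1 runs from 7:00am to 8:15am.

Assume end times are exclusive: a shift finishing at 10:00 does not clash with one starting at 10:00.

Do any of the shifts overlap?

Yes

Sorted by start: J1, J2, J5, J4, J6, J3.
J2 starts after J1 ends — done with J1.
J5 starts after J2 ends — done with J2.
J4 starts after J5 ends — done with J5.
J6 starts before J4 ends → J4 and J6 overlap.
That's a conflict, so the schedule is not conflict-free.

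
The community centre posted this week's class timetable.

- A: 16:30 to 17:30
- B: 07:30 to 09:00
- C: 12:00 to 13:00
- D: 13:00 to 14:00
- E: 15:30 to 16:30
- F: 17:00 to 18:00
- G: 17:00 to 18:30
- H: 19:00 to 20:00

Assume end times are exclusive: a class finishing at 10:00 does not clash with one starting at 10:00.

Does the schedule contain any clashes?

Yes

Check each pair: they overlap iff neither finishes before the other starts.
Sorted by start: B, C, D, E, A, F, G, H.
C starts after B ends — done with B.
D starts exactly when C ends (back-to-back, no overlap) — done with C.
E starts after D ends — done with D.
A starts exactly when E ends (back-to-back, no overlap) — done with E.
F starts before A ends → A and F overlap.
That's a conflict, so the schedule is not conflict-free.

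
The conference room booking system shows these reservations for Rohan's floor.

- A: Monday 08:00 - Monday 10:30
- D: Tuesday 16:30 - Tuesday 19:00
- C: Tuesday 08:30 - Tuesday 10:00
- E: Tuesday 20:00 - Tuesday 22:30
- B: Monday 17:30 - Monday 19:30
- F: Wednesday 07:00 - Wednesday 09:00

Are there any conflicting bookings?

Check each pair: they overlap iff neither finishes before the other starts.
Sorted by start: A, B, C, D, E, F.
B starts after A ends — done with A.
C starts after B ends — done with B.
D starts after C ends — done with C.
E starts after D ends — done with D.
F starts after E ends.
Every pair is clear; the schedule has no overlaps.

No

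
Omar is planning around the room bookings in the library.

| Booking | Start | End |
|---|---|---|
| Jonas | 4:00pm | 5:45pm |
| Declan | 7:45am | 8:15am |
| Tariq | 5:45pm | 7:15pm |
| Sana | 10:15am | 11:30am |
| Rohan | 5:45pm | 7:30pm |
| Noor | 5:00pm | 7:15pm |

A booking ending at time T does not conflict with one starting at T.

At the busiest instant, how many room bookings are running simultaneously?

Walk through starts and ends in time order (an end at T is processed before a start at T):
7:45am start Declan → 1
8:15am end Declan → 0
10:15am start Sana → 1
11:30am end Sana → 0
4:00pm start Jonas → 1
5:00pm start Noor → 2
5:45pm end Jonas → 1
5:45pm start Rohan → 2
5:45pm start Tariq → 3
7:15pm end Noor → 2
7:15pm end Tariq → 1
7:30pm end Rohan → 0
Peak is 3, at 5:45pm (Noor, Rohan, Tariq).

3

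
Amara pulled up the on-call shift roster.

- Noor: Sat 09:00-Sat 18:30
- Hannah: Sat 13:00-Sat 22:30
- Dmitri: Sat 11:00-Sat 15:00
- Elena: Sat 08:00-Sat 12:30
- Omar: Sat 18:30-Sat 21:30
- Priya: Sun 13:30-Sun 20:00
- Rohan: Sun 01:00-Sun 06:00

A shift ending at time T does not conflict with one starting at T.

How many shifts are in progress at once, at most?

Walk through starts and ends in time order (an end at T is processed before a start at T):
Sat 08:00 start Elena → 1
Sat 09:00 start Noor → 2
Sat 11:00 start Dmitri → 3
Sat 12:30 end Elena → 2
Sat 13:00 start Hannah → 3
Sat 15:00 end Dmitri → 2
Sat 18:30 end Noor → 1
Sat 18:30 start Omar → 2
Sat 21:30 end Omar → 1
Sat 22:30 end Hannah → 0
Sun 01:00 start Rohan → 1
Sun 06:00 end Rohan → 0
Sun 13:30 start Priya → 1
Sun 20:00 end Priya → 0
Peak is 3, at Sat 11:00 (Dmitri, Elena, Noor).

3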